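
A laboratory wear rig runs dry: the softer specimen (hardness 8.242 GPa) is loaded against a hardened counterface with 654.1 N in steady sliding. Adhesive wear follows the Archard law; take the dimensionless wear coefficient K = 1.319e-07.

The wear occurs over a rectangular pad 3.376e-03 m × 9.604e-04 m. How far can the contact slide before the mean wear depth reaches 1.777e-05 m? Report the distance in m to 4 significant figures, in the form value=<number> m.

Every step keeps exact precision — quoted intermediates are rounded, and rounded just once, at four significant digits.
Convert: Hardness H = 8.242 GPa = 8.242e+09 Pa.
Convert: Contact area A = 3.376e-03 m × 9.604e-04 m = 3.242e-06 m².
Collected in SI base units: W = 654.1 N, H = 8.242e+09 Pa, K = 1.319e-07.
Volume at the limit: V_lim = h_lim·A = 1.777e-05 · 3.242e-06 = 5.762e-11 m³.
Inverting, life L = V_lim·H/(K·W) = 5.762e-11 · 8.242e+09 / (1.319e-07 · 654.1) = 5504 m.

value=5504 m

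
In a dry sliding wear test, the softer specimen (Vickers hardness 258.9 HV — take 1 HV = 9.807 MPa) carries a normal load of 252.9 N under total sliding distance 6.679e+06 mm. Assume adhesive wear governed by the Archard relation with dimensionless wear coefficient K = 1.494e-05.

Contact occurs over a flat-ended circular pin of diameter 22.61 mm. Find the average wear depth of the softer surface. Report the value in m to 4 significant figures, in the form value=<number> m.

value=2.475e-05 m

Each operation runs at full precision; intermediate values are printed rounded. Rounded just once: four significant digits.
Distance L = 6.679e+06 mm = 6679 m.
Hardness H = 258.9 HV × 9.807 MPa/HV = 2539 MPa = 2.539e+09 Pa.
Pin diameter d = 22.61 mm = 0.02261 m. Contact area A = π·d²/4 = π·(0.02261 m)²/4 = 4.015e-04 m².
In SI base units, W = 252.9 N, H = 2.539e+09 Pa, K = 1.494e-05.
Apply Archard: V = K·W·L/H = 1.494e-05 · 252.9 · 6679 / 2.539e+09 = 9.939e-09 m³.
Depth h = V/A = 9.939e-09 / 4.015e-04 = 2.475e-05 m.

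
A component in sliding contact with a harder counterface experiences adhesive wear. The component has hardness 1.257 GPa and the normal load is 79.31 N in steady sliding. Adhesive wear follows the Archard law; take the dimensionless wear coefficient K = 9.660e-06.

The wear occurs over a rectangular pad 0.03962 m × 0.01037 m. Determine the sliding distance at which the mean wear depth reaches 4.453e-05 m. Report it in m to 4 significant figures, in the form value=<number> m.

Each operation holds full precision. Printed values are rounded; rounded once at the end, at 4 significant digits.
Convert: Hardness H = 1.257 GPa = 1.257e+09 Pa.
Convert: Contact area A = 0.03962 m × 0.01037 m = 4.109e-04 m².
Restated in SI base units: W = 79.31 N, H = 1.257e+09 Pa, K = 9.660e-06.
At the depth limit, V_lim = h_lim·A = 4.453e-05 · 4.109e-04 = 1.830e-08 m³.
So the life L = V_lim·H/(K·W) = 1.830e-08 · 1.257e+09 / (9.660e-06 · 79.31) = 3.002e+04 m.

value=3.002e+04 m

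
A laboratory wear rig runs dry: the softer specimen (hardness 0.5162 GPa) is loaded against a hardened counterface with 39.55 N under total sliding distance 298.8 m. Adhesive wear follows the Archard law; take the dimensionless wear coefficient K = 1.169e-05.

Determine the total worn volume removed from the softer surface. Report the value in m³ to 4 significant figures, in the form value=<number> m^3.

Intermediate values are printed rounded. All arithmetic carries full precision — one last rounding: 4 significant figures.
Hardness H = 0.5162 GPa = 5.162e+08 Pa.
Restated in SI base units: W = 39.55 N, H = 5.162e+08 Pa, K = 1.169e-05.
Worn volume V = K·W·L/H = 1.169e-05 · 39.55 · 298.8 / 5.162e+08 = 2.676e-10 m³.

value=2.676e-10 m^3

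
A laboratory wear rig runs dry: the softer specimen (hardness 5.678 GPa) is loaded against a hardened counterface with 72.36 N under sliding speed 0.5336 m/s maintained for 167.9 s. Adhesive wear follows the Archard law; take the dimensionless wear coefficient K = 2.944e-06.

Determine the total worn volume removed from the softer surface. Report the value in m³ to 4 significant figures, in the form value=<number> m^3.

Intermediates appear rounded. Every step holds full precision, and rounded once at the end to four significant figures.
Total distance L = v·t = 0.5336 m/s × 167.9 s = 89.59 m.
Hardness H = 5.678 GPa = 5.678e+09 Pa.
Collected in SI base units: W = 72.36 N, H = 5.678e+09 Pa, K = 2.944e-06.
Archard volume V = K·W·L/H = 2.944e-06 · 72.36 · 89.59 / 5.678e+09 = 3.361e-12 m³.

value=3.361e-12 m^3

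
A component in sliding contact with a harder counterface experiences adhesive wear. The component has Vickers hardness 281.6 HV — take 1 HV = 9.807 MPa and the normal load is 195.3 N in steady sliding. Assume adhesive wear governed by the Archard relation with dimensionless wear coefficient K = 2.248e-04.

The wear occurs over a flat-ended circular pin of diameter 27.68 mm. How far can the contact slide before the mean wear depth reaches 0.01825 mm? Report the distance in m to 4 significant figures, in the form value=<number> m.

value=690.8 m

All working math runs at full float precision, and displayed values are rounded; a lone final rounding, at four significant digits.
Convert: Hardness H = 281.6 HV × 9.807 MPa/HV = 2762 MPa = 2.762e+09 Pa.
Convert: Pin diameter d = 27.68 mm = 0.02768 m. Contact area A = π·d²/4 = π·(0.02768 m)²/4 = 6.018e-04 m².
Convert: Depth limit h_lim = 0.01825 mm = 1.825e-05 m.
In SI base units: W = 195.3 N, H = 2.762e+09 Pa, K = 2.248e-04.
At the depth limit, V_lim = h_lim·A = 1.825e-05 · 6.018e-04 = 1.098e-08 m³.
Inverting, life L = V_lim·H/(K·W) = 1.098e-08 · 2.762e+09 / (2.248e-04 · 195.3) = 690.8 m.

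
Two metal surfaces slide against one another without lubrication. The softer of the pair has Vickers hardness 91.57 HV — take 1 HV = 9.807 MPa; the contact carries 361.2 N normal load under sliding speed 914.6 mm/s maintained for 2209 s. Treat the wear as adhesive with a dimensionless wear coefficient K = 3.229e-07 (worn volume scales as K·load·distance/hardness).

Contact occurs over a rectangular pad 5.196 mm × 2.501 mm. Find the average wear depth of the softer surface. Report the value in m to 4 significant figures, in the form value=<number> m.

value=2.019e-05 m

All arithmetic runs at full float precision — quoted intermediates are rounded; rounded once at the end: four significant figures.
Sliding speed v = 914.6 mm/s = 0.9146 m/s. The distance L = v·t = 0.9146 m/s × 2209 s = 2020 m.
Hardness H = 91.57 HV × 9.807 MPa/HV = 898.0 MPa = 8.980e+08 Pa.
Pad sides 5.196 mm × 2.501 mm = 0.005196 m × 0.002501 m. Contact area A = 0.005196 m × 0.002501 m = 1.300e-05 m².
Restated in SI base units: W = 361.2 N, H = 8.980e+08 Pa, K = 3.229e-07.
Volume removed: V = K·W·L/H = 3.229e-07 · 361.2 · 2020 / 8.980e+08 = 2.624e-10 m³.
Depth h = V/A = 2.624e-10 / 1.300e-05 = 2.019e-05 m.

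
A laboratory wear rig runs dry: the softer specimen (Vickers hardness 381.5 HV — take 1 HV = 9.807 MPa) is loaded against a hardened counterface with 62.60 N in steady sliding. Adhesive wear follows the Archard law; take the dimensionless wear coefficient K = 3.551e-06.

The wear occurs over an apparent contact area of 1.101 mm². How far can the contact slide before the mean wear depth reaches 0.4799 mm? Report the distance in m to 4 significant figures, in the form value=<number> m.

value=8893 m

Every step runs at exact precision; intermediate values appear rounded, and one final rounding: four significant digits.
Hardness H = 381.5 HV × 9.807 MPa/HV = 3741 MPa = 3.741e+09 Pa.
Contact area A = 1.101 mm² = 1.101e-06 m².
Depth limit h_lim = 0.4799 mm = 4.799e-04 m.
As SI base values: W = 62.60 N, H = 3.741e+09 Pa, K = 3.551e-06.
Allowed volume V_lim = h_lim·A = 4.799e-04 · 1.101e-06 = 5.284e-10 m³.
Life L = V_lim·H/(K·W) = 5.284e-10 · 3.741e+09 / (3.551e-06 · 62.60) = 8893 m.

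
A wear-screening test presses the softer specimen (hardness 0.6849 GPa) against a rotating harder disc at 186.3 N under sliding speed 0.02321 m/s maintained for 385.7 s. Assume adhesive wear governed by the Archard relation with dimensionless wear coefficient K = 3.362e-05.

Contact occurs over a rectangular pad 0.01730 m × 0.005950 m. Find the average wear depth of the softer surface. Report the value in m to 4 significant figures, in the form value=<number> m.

Intermediate values are shown rounded; all working math keeps exact precision — a lone final rounding, at four significant figures.
Path length L = v·t = 0.02321 m/s × 385.7 s = 8.952 m.
Hardness H = 0.6849 GPa = 6.849e+08 Pa.
Contact area A = 0.01730 m × 0.005950 m = 1.029e-04 m².
Working in SI base units: W = 186.3 N, H = 6.849e+08 Pa, K = 3.362e-05.
Wear volume V = K·W·L/H = 3.362e-05 · 186.3 · 8.952 / 6.849e+08 = 8.187e-11 m³.
Depth h = V/A = 8.187e-11 / 1.029e-04 = 7.953e-07 m.

value=7.953e-07 m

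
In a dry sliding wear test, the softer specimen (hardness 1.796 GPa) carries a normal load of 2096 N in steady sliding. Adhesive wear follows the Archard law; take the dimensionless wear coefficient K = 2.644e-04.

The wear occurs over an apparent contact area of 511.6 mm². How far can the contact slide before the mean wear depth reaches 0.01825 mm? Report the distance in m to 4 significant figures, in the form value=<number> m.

The intermediates are shown rounded; all working math carries exact precision. Rounded just once, at 4 significant digits.
Convert: Hardness H = 1.796 GPa = 1.796e+09 Pa.
Convert: Contact area A = 511.6 mm² = 5.116e-04 m².
Convert: Depth limit h_lim = 0.01825 mm = 1.825e-05 m.
Working in SI base units: W = 2096 N, H = 1.796e+09 Pa, K = 2.644e-04.
Volume at the limit: V_lim = h_lim·A = 1.825e-05 · 5.116e-04 = 9.337e-09 m³.
Inverting, life L = V_lim·H/(K·W) = 9.337e-09 · 1.796e+09 / (2.644e-04 · 2096) = 30.26 m.

value=30.26 m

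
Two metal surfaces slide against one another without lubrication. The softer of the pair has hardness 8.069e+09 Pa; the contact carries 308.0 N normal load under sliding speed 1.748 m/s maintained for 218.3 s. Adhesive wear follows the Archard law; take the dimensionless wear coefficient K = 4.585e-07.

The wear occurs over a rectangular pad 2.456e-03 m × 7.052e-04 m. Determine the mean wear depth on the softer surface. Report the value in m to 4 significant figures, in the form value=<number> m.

Each operation holds full precision. Shown intermediates are rounded, and one final rounding to four significant digits.
Distance L = v·t = 1.748 m/s × 218.3 s = 381.6 m.
Contact area A = 2.456e-03 m × 7.052e-04 m = 1.732e-06 m².
As SI base values: W = 308.0 N, H = 8.069e+09 Pa, K = 4.585e-07.
Archard relation: V = K·W·L/H = 4.585e-07 · 308.0 · 381.6 / 8.069e+09 = 6.678e-12 m³.
Average depth h = V/A = 6.678e-12 / 1.732e-06 = 3.856e-06 m.

value=3.856e-06 m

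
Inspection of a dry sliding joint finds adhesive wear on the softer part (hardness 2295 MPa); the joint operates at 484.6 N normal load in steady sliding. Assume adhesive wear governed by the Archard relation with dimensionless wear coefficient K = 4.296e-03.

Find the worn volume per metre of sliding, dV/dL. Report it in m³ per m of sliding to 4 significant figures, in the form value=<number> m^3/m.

value=9.071e-10 m^3/m

The intermediates are displayed rounded, and every step carries full precision; rounded once at the end: four significant digits.
Hardness H = 2295 MPa = 2.295e+09 Pa.
In SI base units, W = 484.6 N, H = 2.295e+09 Pa, K = 4.296e-03.
Rate of wear dV/dL = K·W/H — distance-free: 4.296e-03 · 484.6 / 2.295e+09 = 9.071e-10 m³/m.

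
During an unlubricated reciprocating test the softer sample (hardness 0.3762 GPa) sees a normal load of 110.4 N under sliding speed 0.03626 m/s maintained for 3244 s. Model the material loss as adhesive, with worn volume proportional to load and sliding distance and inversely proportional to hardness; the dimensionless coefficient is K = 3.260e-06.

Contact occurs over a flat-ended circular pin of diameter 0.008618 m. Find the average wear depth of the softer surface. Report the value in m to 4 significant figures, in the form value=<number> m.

value=1.929e-06 m

The algebra keeps exact precision; printed values are rounded; a lone final rounding to four significant figures.
Distance L = v·t = 0.03626 m/s × 3244 s = 117.6 m.
Hardness H = 0.3762 GPa = 3.762e+08 Pa.
Contact area A = π·d²/4 = π·(0.008618 m)²/4 = 5.833e-05 m².
In SI base units: W = 110.4 N, H = 3.762e+08 Pa, K = 3.260e-06.
By Archard's law, V = K·W·L/H = 3.260e-06 · 110.4 · 117.6 / 3.762e+08 = 1.125e-10 m³.
Depth of wear h = V/A = 1.125e-10 / 5.833e-05 = 1.929e-06 m.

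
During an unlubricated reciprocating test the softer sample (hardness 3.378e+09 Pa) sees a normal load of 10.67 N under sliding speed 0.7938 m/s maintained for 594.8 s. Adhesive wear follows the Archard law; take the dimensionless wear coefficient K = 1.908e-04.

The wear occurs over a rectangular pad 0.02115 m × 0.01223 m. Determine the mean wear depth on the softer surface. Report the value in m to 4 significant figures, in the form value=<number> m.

All arithmetic carries full float precision. The intermediates are printed rounded, and one final rounding to four significant figures.
Path length L = v·t = 0.7938 m/s × 594.8 s = 472.2 m.
Contact area A = 0.02115 m × 0.01223 m = 2.587e-04 m².
Working in SI base units: W = 10.67 N, H = 3.378e+09 Pa, K = 1.908e-04.
Archard relation: V = K·W·L/H = 1.908e-04 · 10.67 · 472.2 / 3.378e+09 = 2.846e-10 m³.
Depth of wear h = V/A = 2.846e-10 / 2.587e-04 = 1.100e-06 m.

value=1.100e-06 m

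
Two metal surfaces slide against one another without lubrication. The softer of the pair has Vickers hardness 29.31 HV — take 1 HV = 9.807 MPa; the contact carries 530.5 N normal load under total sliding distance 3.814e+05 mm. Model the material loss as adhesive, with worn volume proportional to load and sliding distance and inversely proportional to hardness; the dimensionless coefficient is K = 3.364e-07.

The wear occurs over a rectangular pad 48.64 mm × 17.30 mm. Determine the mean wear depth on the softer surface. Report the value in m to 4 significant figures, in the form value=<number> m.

Shown intermediates are rounded; the algebra maintains full float precision, and one last rounding, at four significant figures.
Convert: Total distance L = 3.814e+05 mm = 381.4 m.
Convert: Hardness H = 29.31 HV × 9.807 MPa/HV = 287.4 MPa = 2.874e+08 Pa.
Convert: Pad sides 48.64 mm × 17.30 mm = 0.04864 m × 0.01730 m. Contact area A = 0.04864 m × 0.01730 m = 8.415e-04 m².
Collected in SI base units: W = 530.5 N, H = 2.874e+08 Pa, K = 3.364e-07.
The Archard volume V = K·W·L/H = 3.364e-07 · 530.5 · 381.4 / 2.874e+08 = 2.368e-10 m³.
Wear depth h = V/A = 2.368e-10 / 8.415e-04 = 2.814e-07 m.

value=2.814e-07 m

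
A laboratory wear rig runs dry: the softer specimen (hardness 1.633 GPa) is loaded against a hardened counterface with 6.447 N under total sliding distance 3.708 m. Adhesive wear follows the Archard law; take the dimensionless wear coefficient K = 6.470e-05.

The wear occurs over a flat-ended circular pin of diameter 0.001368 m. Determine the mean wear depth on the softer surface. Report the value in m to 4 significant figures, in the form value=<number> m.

value=6.444e-07 m

Intermediate values are printed rounded; all arithmetic holds full float precision; a lone final rounding to 4 significant digits.
Convert: Hardness H = 1.633 GPa = 1.633e+09 Pa.
Convert: Contact area A = π·d²/4 = π·(0.001368 m)²/4 = 1.470e-06 m².
Collected in SI base units: W = 6.447 N, H = 1.633e+09 Pa, K = 6.470e-05.
The Archard volume V = K·W·L/H = 6.470e-05 · 6.447 · 3.708 / 1.633e+09 = 9.471e-13 m³.
Depth of wear h = V/A = 9.471e-13 / 1.470e-06 = 6.444e-07 m.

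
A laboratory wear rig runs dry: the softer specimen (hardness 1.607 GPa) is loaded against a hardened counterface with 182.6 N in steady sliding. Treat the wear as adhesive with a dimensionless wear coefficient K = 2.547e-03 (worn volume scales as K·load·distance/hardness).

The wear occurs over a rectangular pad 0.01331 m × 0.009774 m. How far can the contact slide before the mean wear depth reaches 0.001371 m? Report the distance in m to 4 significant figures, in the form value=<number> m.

value=616.3 m

Intermediate values are displayed rounded, and the algebra maintains full float precision. Rounded once at the end to 4 significant figures.
Convert: Hardness H = 1.607 GPa = 1.607e+09 Pa.
Convert: Contact area A = 0.01331 m × 0.009774 m = 1.301e-04 m².
Working in SI base units: W = 182.6 N, H = 1.607e+09 Pa, K = 2.547e-03.
Permissible volume V_lim = h_lim·A = 0.001371 · 1.301e-04 = 1.784e-07 m³.
Life L = V_lim·H/(K·W) = 1.784e-07 · 1.607e+09 / (2.547e-03 · 182.6) = 616.3 m.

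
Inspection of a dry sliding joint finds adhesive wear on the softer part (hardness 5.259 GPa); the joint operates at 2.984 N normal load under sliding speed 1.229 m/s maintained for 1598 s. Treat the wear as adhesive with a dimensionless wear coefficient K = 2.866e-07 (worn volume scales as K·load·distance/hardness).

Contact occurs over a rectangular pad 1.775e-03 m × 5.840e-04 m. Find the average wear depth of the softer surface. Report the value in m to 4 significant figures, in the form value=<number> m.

Each operation carries full float precision; intermediate values are displayed rounded. Rounded once at the end to four significant digits.
Convert: Distance covered L = v·t = 1.229 m/s × 1598 s = 1964 m.
Convert: Hardness H = 5.259 GPa = 5.259e+09 Pa.
Convert: Contact area A = 1.775e-03 m × 5.840e-04 m = 1.037e-06 m².
Expressed in SI base units: W = 2.984 N, H = 5.259e+09 Pa, K = 2.866e-07.
Archard relation: V = K·W·L/H = 2.866e-07 · 2.984 · 1964 / 5.259e+09 = 3.194e-13 m³.
Mean depth h = V/A = 3.194e-13 / 1.037e-06 = 3.081e-07 m.

value=3.081e-07 m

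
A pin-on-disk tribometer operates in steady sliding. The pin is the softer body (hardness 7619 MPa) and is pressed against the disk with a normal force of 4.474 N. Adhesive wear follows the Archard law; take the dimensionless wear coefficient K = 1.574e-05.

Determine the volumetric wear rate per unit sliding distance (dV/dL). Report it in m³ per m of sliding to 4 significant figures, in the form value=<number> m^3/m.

value=9.243e-15 m^3/m

All working math carries full precision — intermediate values appear rounded. Rounded just once: 4 significant figures.
Hardness H = 7619 MPa = 7.619e+09 Pa.
Expressed in SI base units: W = 4.474 N, H = 7.619e+09 Pa, K = 1.574e-05.
Rate of wear dV/dL = K·W/H, so: 1.574e-05 · 4.474 / 7.619e+09 = 9.243e-15 m³/m.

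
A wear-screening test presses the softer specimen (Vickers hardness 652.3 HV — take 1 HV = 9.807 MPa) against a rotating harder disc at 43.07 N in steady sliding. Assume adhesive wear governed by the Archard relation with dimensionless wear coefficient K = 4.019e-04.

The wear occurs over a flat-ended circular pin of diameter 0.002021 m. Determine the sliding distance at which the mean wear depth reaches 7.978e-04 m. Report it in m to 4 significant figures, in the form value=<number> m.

value=945.8 m

Each operation holds exact precision — the intermediates are shown rounded, and one final rounding: 4 significant digits.
Hardness H = 652.3 HV × 9.807 MPa/HV = 6397 MPa = 6.397e+09 Pa.
Contact area A = π·d²/4 = π·(0.002021 m)²/4 = 3.208e-06 m².
In SI base units: W = 43.07 N, H = 6.397e+09 Pa, K = 4.019e-04.
Limit volume V_lim = h_lim·A = 7.978e-04 · 3.208e-06 = 2.559e-09 m³.
Life L = V_lim·H/(K·W) = 2.559e-09 · 6.397e+09 / (4.019e-04 · 43.07) = 945.8 m.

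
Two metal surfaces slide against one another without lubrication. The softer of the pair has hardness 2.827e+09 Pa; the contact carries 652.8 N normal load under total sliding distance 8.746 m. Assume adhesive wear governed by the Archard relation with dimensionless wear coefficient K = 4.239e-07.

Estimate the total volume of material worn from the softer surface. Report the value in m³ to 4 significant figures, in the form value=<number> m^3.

The computation runs at full float precision, and intermediates appear rounded — one final rounding to 4 significant digits.
Working in SI base units: W = 652.8 N, H = 2.827e+09 Pa, K = 4.239e-07.
Worn volume V = K·W·L/H = 4.239e-07 · 652.8 · 8.746 / 2.827e+09 = 8.561e-13 m³.

value=8.561e-13 m^3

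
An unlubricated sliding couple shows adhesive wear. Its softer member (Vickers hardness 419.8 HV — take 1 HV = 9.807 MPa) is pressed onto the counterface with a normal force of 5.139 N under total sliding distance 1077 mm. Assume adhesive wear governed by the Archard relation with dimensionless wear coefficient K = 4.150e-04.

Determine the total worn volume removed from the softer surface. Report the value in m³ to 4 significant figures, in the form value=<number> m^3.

Quoted intermediates are rounded — the computation keeps full float precision — a lone final rounding, at 4 significant figures.
Convert: Distance L = 1077 mm = 1.077 m.
Convert: Hardness H = 419.8 HV × 9.807 MPa/HV = 4117 MPa = 4.117e+09 Pa.
As SI base values: W = 5.139 N, H = 4.117e+09 Pa, K = 4.150e-04.
Volume removed: V = K·W·L/H = 4.150e-04 · 5.139 · 1.077 / 4.117e+09 = 5.579e-13 m³.

value=5.579e-13 m^3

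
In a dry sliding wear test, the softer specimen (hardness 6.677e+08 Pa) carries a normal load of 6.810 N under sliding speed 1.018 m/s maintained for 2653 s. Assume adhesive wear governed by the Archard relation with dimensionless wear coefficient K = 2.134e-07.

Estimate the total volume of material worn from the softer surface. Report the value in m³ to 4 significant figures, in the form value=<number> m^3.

The algebra runs at full precision — displayed values are rounded — a lone final rounding: 4 significant digits.
Distance covered L = v·t = 1.018 m/s × 2653 s = 2701 m.
Working in SI base units: W = 6.810 N, H = 6.677e+08 Pa, K = 2.134e-07.
By Archard's law, V = K·W·L/H = 2.134e-07 · 6.810 · 2701 / 6.677e+08 = 5.878e-12 m³.

value=5.878e-12 m^3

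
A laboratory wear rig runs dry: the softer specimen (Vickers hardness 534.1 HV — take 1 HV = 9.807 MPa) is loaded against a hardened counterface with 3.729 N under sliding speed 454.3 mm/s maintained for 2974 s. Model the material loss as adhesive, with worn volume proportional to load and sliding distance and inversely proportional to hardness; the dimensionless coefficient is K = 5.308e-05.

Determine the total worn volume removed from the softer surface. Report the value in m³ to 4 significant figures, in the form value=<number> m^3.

value=5.106e-11 m^3

Each operation carries exact precision — intermediates are printed rounded, and a single final rounding to 4 significant digits.
Convert: Sliding speed v = 454.3 mm/s = 0.4543 m/s. Distance covered L = v·t = 0.4543 m/s × 2974 s = 1351 m.
Convert: Hardness H = 534.1 HV × 9.807 MPa/HV = 5238 MPa = 5.238e+09 Pa.
Collected in SI base units: W = 3.729 N, H = 5.238e+09 Pa, K = 5.308e-05.
Wear volume V = K·W·L/H = 5.308e-05 · 3.729 · 1351 / 5.238e+09 = 5.106e-11 m³.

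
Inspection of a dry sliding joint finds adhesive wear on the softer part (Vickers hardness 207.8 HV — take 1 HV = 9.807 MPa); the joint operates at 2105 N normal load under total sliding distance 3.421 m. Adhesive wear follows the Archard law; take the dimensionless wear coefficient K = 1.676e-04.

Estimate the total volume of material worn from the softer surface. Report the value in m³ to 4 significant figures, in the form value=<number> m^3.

All arithmetic keeps full float precision — intermediates appear rounded; a lone final rounding, at four significant digits.
Hardness H = 207.8 HV × 9.807 MPa/HV = 2038 MPa = 2.038e+09 Pa.
In SI base units, W = 2105 N, H = 2.038e+09 Pa, K = 1.676e-04.
Worn volume V = K·W·L/H = 1.676e-04 · 2105 · 3.421 / 2.038e+09 = 5.922e-10 m³.

value=5.922e-10 m^3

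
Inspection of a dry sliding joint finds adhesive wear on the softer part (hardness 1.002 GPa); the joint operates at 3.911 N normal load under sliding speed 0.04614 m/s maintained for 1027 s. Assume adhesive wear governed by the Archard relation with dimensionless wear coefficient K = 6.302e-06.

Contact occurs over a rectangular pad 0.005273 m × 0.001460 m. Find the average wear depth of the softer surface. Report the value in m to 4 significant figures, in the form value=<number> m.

All arithmetic carries exact precision, and the intermediates are displayed rounded — a lone final rounding, at 4 significant figures.
Convert: Distance covered L = v·t = 0.04614 m/s × 1027 s = 47.39 m.
Convert: Hardness H = 1.002 GPa = 1.002e+09 Pa.
Convert: Contact area A = 0.005273 m × 0.001460 m = 7.699e-06 m².
In SI base units: W = 3.911 N, H = 1.002e+09 Pa, K = 6.302e-06.
Apply Archard: V = K·W·L/H = 6.302e-06 · 3.911 · 47.39 / 1.002e+09 = 1.166e-12 m³.
Average depth h = V/A = 1.166e-12 / 7.699e-06 = 1.514e-07 m.

value=1.514e-07 m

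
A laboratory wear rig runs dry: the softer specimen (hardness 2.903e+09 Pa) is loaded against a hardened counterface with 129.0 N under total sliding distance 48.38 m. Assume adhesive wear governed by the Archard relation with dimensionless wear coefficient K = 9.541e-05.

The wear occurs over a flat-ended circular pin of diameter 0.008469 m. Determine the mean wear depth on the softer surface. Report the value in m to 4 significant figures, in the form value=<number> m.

The computation holds full precision — intermediates are shown rounded, and a single final rounding: 4 significant digits.
Convert: Contact area A = π·d²/4 = π·(0.008469 m)²/4 = 5.633e-05 m².
SI base units throughout: W = 129.0 N, H = 2.903e+09 Pa, K = 9.541e-05.
Worn volume V = K·W·L/H = 9.541e-05 · 129.0 · 48.38 / 2.903e+09 = 2.051e-10 m³.
Mean depth h = V/A = 2.051e-10 / 5.633e-05 = 3.641e-06 m.

value=3.641e-06 m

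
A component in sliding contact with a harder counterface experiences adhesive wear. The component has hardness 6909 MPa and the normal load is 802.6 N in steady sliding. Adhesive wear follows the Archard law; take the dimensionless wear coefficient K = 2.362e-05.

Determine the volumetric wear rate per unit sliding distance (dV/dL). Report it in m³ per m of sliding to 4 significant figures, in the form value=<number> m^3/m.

The intermediates are displayed rounded, and each operation carries exact precision. Rounded just once: 4 significant digits.
Hardness H = 6909 MPa = 6.909e+09 Pa.
SI base units throughout: W = 802.6 N, H = 6.909e+09 Pa, K = 2.362e-05.
The wear rate dV/dL = K·W/H (independent of L): 2.362e-05 · 802.6 / 6.909e+09 = 2.744e-12 m³/m.

value=2.744e-12 m^3/m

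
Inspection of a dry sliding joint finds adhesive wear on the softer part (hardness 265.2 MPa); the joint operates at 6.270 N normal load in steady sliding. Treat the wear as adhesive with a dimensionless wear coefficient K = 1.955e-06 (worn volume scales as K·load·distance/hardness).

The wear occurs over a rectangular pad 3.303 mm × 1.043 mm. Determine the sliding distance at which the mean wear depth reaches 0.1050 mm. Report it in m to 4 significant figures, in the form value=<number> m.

Intermediate values are shown rounded. Every step runs at exact precision, and one last rounding: four significant digits.
Hardness H = 265.2 MPa = 2.652e+08 Pa.
Pad sides 3.303 mm × 1.043 mm = 0.003303 m × 0.001043 m. Contact area A = 0.003303 m × 0.001043 m = 3.445e-06 m².
Depth limit h_lim = 0.1050 mm = 1.050e-04 m.
Collected in SI base units: W = 6.270 N, H = 2.652e+08 Pa, K = 1.955e-06.
Allowed volume V_lim = h_lim·A = 1.050e-04 · 3.445e-06 = 3.617e-10 m³.
So the life L = V_lim·H/(K·W) = 3.617e-10 · 2.652e+08 / (1.955e-06 · 6.270) = 7826 m.

value=7826 m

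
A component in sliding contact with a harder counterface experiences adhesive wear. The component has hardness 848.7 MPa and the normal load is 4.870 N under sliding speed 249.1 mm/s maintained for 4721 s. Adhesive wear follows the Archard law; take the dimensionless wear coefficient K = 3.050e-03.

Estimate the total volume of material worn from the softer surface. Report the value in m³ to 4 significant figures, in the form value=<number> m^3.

value=2.058e-08 m^3

Displayed values are rounded, and all working math holds full precision. Rounded once at the end, at four significant figures.
Convert: Sliding speed v = 249.1 mm/s = 0.2491 m/s. Distance covered L = v·t = 0.2491 m/s × 4721 s = 1176 m.
Convert: Hardness H = 848.7 MPa = 8.487e+08 Pa.
SI base units throughout: W = 4.870 N, H = 8.487e+08 Pa, K = 3.050e-03.
The Archard volume V = K·W·L/H = 3.050e-03 · 4.870 · 1176 / 8.487e+08 = 2.058e-08 m³.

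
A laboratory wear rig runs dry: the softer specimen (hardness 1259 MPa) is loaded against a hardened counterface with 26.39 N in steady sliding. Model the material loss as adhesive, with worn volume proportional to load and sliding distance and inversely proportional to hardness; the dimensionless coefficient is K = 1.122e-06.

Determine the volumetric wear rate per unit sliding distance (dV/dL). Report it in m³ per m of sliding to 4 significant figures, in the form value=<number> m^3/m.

value=2.352e-14 m^3/m

The computation carries full precision. Shown intermediates are rounded — a lone final rounding, at four significant figures.
Hardness H = 1259 MPa = 1.259e+09 Pa.
In SI base units, W = 26.39 N, H = 1.259e+09 Pa, K = 1.122e-06.
Sliding wear rate dV/dL = K·W/H, per unit distance: 1.122e-06 · 26.39 / 1.259e+09 = 2.352e-14 m³/m.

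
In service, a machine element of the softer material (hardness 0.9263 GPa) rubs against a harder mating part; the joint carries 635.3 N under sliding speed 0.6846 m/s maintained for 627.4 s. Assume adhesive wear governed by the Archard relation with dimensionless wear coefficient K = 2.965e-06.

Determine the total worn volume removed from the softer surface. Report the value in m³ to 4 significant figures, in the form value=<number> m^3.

Every step holds full float precision. Shown intermediates are rounded, and rounded just once: 4 significant digits.
Convert: Sliding distance L = v·t = 0.6846 m/s × 627.4 s = 429.5 m.
Convert: Hardness H = 0.9263 GPa = 9.263e+08 Pa.
Collected in SI base units: W = 635.3 N, H = 9.263e+08 Pa, K = 2.965e-06.
Archard relation: V = K·W·L/H = 2.965e-06 · 635.3 · 429.5 / 9.263e+08 = 8.734e-10 m³.

value=8.734e-10 m^3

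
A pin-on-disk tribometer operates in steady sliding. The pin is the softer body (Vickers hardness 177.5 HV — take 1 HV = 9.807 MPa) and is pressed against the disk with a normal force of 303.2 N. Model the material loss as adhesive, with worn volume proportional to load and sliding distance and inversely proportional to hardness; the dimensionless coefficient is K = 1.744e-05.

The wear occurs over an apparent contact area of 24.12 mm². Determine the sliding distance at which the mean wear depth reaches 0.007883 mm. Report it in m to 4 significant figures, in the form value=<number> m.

The intermediates are printed rounded. Every step holds full float precision, and one final rounding to 4 significant figures.
Hardness H = 177.5 HV × 9.807 MPa/HV = 1741 MPa = 1.741e+09 Pa.
Contact area A = 24.12 mm² = 2.412e-05 m².
Depth limit h_lim = 0.007883 mm = 7.883e-06 m.
In SI base units: W = 303.2 N, H = 1.741e+09 Pa, K = 1.744e-05.
Limit volume V_lim = h_lim·A = 7.883e-06 · 2.412e-05 = 1.901e-10 m³.
Sliding life L = V_lim·H/(K·W) = 1.901e-10 · 1.741e+09 / (1.744e-05 · 303.2) = 62.59 m.

value=62.59 m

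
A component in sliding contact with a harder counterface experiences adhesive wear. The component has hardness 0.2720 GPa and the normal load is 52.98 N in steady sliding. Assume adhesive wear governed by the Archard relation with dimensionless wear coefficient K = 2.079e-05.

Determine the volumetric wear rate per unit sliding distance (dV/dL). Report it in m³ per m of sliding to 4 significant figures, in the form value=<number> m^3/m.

The computation runs at full float precision, and intermediate values are printed rounded, and a lone final rounding: 4 significant figures.
Convert: Hardness H = 0.2720 GPa = 2.720e+08 Pa.
In SI base units: W = 52.98 N, H = 2.720e+08 Pa, K = 2.079e-05.
Rate of wear dV/dL = K·W/H, per unit distance: 2.079e-05 · 52.98 / 2.720e+08 = 4.049e-12 m³/m.

value=4.049e-12 m^3/m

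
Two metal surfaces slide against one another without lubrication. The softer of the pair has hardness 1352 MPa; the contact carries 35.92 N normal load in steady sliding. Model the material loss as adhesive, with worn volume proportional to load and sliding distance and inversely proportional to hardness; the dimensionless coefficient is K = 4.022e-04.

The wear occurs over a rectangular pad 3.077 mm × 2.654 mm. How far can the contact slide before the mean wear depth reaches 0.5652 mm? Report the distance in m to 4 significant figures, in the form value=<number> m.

Printed values are rounded. The computation runs at exact precision. Rounded once at the end: 4 significant digits.
Convert: Hardness H = 1352 MPa = 1.352e+09 Pa.
Convert: Pad sides 3.077 mm × 2.654 mm = 0.003077 m × 0.002654 m. Contact area A = 0.003077 m × 0.002654 m = 8.166e-06 m².
Convert: Depth limit h_lim = 0.5652 mm = 5.652e-04 m.
Working in SI base units: W = 35.92 N, H = 1.352e+09 Pa, K = 4.022e-04.
Wearable volume V_lim = h_lim·A = 5.652e-04 · 8.166e-06 = 4.616e-09 m³.
Inverting, life L = V_lim·H/(K·W) = 4.616e-09 · 1.352e+09 / (4.022e-04 · 35.92) = 431.9 m.

value=431.9 m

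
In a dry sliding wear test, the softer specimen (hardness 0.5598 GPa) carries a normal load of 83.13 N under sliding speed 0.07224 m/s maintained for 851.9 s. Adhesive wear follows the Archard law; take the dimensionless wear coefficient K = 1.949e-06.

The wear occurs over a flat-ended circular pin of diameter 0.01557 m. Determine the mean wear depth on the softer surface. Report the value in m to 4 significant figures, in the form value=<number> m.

value=9.355e-08 m

Shown intermediates are rounded — all arithmetic runs at full float precision, and one final rounding, at 4 significant figures.
Convert: Distance covered L = v·t = 0.07224 m/s × 851.9 s = 61.54 m.
Convert: Hardness H = 0.5598 GPa = 5.598e+08 Pa.
Convert: Contact area A = π·d²/4 = π·(0.01557 m)²/4 = 1.904e-04 m².
SI base units throughout: W = 83.13 N, H = 5.598e+08 Pa, K = 1.949e-06.
By Archard's law, V = K·W·L/H = 1.949e-06 · 83.13 · 61.54 / 5.598e+08 = 1.781e-11 m³.
Wear depth h = V/A = 1.781e-11 / 1.904e-04 = 9.355e-08 m.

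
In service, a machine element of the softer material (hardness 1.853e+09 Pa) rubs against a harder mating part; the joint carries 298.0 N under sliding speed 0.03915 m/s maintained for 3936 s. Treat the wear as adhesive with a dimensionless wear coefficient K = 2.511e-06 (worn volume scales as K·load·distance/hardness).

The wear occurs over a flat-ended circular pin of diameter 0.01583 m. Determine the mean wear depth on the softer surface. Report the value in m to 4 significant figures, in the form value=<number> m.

value=3.162e-07 m

Every step runs at full precision. Intermediates appear rounded, and one last rounding to 4 significant figures.
Convert: Distance covered L = v·t = 0.03915 m/s × 3936 s = 154.1 m.
Convert: Contact area A = π·d²/4 = π·(0.01583 m)²/4 = 1.968e-04 m².
SI base units throughout: W = 298.0 N, H = 1.853e+09 Pa, K = 2.511e-06.
Archard relation: V = K·W·L/H = 2.511e-06 · 298.0 · 154.1 / 1.853e+09 = 6.223e-11 m³.
Mean depth h = V/A = 6.223e-11 / 1.968e-04 = 3.162e-07 m.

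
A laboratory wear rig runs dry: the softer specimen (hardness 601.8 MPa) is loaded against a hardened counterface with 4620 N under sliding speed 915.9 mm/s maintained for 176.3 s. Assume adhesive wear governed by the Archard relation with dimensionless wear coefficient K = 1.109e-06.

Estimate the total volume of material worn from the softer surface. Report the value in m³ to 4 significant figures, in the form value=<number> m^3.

value=1.375e-09 m^3

The intermediates are shown rounded — each operation keeps full precision — one last rounding to 4 significant figures.
Convert: Sliding speed v = 915.9 mm/s = 0.9159 m/s. Sliding distance L = v·t = 0.9159 m/s × 176.3 s = 161.5 m.
Convert: Hardness H = 601.8 MPa = 6.018e+08 Pa.
Collected in SI base units: W = 4620 N, H = 6.018e+08 Pa, K = 1.109e-06.
Archard relation: V = K·W·L/H = 1.109e-06 · 4620 · 161.5 / 6.018e+08 = 1.375e-09 m³.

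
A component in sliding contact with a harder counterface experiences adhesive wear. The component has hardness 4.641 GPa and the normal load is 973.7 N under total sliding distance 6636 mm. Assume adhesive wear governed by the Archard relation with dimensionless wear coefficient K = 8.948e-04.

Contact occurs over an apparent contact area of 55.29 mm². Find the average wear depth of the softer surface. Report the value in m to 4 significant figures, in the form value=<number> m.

value=2.253e-05 m

Intermediate values are printed rounded; all arithmetic carries full float precision, and one final rounding: 4 significant digits.
Convert: Path length L = 6636 mm = 6.636 m.
Convert: Hardness H = 4.641 GPa = 4.641e+09 Pa.
Convert: Contact area A = 55.29 mm² = 5.529e-05 m².
In SI base units: W = 973.7 N, H = 4.641e+09 Pa, K = 8.948e-04.
Worn volume V = K·W·L/H = 8.948e-04 · 973.7 · 6.636 / 4.641e+09 = 1.246e-09 m³.
Mean depth h = V/A = 1.246e-09 / 5.529e-05 = 2.253e-05 m.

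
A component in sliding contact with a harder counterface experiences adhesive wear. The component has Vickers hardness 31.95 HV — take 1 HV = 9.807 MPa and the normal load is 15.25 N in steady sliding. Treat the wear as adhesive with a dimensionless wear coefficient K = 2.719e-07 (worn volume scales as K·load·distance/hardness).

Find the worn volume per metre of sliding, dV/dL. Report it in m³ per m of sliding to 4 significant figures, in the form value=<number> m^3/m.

value=1.323e-14 m^3/m

The intermediates are printed rounded — all arithmetic maintains full precision. Rounded once at the end: 4 significant digits.
Convert: Hardness H = 31.95 HV × 9.807 MPa/HV = 313.3 MPa = 3.133e+08 Pa.
In SI base units, W = 15.25 N, H = 3.133e+08 Pa, K = 2.719e-07.
The wear rate dV/dL = K·W/H, per unit distance: 2.719e-07 · 15.25 / 3.133e+08 = 1.323e-14 m³/m.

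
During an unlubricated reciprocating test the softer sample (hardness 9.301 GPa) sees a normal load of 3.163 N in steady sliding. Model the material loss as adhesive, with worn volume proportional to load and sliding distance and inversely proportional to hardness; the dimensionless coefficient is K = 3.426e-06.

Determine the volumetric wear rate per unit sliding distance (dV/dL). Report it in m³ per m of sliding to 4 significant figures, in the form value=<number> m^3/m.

Each operation maintains full float precision — the intermediates appear rounded. Rounded once at the end to 4 significant digits.
Convert: Hardness H = 9.301 GPa = 9.301e+09 Pa.
Expressed in SI base units: W = 3.163 N, H = 9.301e+09 Pa, K = 3.426e-06.
Volumetric rate dV/dL = K·W/H: 3.426e-06 · 3.163 / 9.301e+09 = 1.165e-15 m³/m.

value=1.165e-15 m^3/m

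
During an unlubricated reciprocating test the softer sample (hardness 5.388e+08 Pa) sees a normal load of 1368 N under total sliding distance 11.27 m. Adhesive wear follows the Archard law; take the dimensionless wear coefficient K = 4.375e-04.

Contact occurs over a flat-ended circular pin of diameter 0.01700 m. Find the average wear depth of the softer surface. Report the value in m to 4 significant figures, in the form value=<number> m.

value=5.515e-05 m

The computation runs at full float precision — the intermediates are shown rounded, and rounded once at the end, at four significant digits.
Contact area A = π·d²/4 = π·(0.01700 m)²/4 = 2.270e-04 m².
SI base units throughout: W = 1368 N, H = 5.388e+08 Pa, K = 4.375e-04.
Archard volume V = K·W·L/H = 4.375e-04 · 1368 · 11.27 / 5.388e+08 = 1.252e-08 m³.
Depth of wear h = V/A = 1.252e-08 / 2.270e-04 = 5.515e-05 m.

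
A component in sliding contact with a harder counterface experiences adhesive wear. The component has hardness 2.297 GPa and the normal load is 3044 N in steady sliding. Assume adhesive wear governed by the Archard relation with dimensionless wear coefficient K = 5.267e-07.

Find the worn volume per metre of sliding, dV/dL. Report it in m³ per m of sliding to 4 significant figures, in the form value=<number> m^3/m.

Intermediates are shown rounded. The algebra keeps exact precision; one last rounding to 4 significant figures.
Hardness H = 2.297 GPa = 2.297e+09 Pa.
Restated in SI base units: W = 3044 N, H = 2.297e+09 Pa, K = 5.267e-07.
Volumetric rate dV/dL = K·W/H — distance-free: 5.267e-07 · 3044 / 2.297e+09 = 6.980e-13 m³/m.

value=6.980e-13 m^3/m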